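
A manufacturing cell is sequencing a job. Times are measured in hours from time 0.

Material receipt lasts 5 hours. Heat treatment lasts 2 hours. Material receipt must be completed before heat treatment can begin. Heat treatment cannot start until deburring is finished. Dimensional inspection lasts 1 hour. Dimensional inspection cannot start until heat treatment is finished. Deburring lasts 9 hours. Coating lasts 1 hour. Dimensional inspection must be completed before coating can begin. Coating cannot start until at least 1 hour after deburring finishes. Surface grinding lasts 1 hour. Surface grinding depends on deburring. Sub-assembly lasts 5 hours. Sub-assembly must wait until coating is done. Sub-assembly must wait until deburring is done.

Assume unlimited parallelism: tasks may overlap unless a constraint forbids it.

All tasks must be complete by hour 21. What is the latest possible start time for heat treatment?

Nothing follows sub-assembly; the deadline of hour 21 is its only limit. It must start by 21 − 5 = hour 16.
Coating must finish before sub-assembly (must start by hour 16). With a 1-hour duration, coating must start by 16 − 1 = hour 15.
Dimensional inspection has to be done before coating (must start by hour 15). That means finishing by hour 15, i.e. starting by 15 − 1 = hour 14.
Heat treatment feeds into dimensional inspection (must start by hour 14); so heat treatment must finish by hour 14 and therefore start by hour 12.

12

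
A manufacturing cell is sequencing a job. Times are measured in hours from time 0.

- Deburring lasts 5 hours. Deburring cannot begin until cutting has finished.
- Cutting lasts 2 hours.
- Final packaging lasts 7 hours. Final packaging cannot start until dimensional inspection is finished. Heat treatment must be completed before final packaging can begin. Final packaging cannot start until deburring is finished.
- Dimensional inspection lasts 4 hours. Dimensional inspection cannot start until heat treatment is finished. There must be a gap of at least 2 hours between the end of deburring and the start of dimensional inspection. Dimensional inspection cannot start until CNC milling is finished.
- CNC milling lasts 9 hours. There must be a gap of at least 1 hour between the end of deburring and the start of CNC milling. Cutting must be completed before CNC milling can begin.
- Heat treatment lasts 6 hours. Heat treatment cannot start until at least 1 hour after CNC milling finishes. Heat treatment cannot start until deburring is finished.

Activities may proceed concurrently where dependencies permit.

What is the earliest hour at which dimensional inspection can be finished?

28

Cutting can start immediately at hour 0; it finishes at hour 2.
After cutting (finishes hour 2), deburring can start at hour 2 and finishes at hour 7.
For CNC milling: deburring (finishes hour 7, plus 1-hour gap → hour 8); cutting (finishes hour 2). Taking the maximum gives a start of hour 8, and it finishes at 8 + 9 = hour 17.
Heat treatment cannot start until CNC milling (finishes hour 17, plus 1-hour gap → hour 18); deburring (finishes hour 7). The controlling bound is hour 18, so heat treatment finishes at 18 + 6 = hour 24.
Dimensional inspection cannot start until heat treatment (finishes hour 24); deburring (finishes hour 7, plus 2-hour gap → hour 9); CNC milling (finishes hour 17). The controlling bound is hour 24, so dimensional inspection finishes at 24 + 4 = hour 28.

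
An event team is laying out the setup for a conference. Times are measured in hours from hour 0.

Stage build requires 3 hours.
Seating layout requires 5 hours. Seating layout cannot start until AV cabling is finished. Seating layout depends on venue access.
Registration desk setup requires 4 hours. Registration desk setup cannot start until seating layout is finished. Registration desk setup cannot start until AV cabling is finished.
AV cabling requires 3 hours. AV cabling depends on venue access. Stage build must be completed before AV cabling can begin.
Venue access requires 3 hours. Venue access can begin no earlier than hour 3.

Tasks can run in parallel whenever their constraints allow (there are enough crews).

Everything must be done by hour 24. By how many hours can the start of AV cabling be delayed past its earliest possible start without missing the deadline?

Stage build has no prerequisites, so it starts at hour 0 and finishes at hour 3.
Venue access waits on its own release at hour 3, so it starts at hour 3 and finishes at 3 + 3 = hour 6.
For AV cabling: venue access (finishes hour 6); stage build (finishes hour 3). Taking the maximum gives a start of hour 6, and it finishes at 6 + 3 = hour 9.

Working backward from the deadline:
Registration desk setup must finish by hour 24; it takes 4 hours, so it must start by 24 − 4 = hour 20.
Seating layout feeds into registration desk setup (must start by hour 20); so seating layout must finish by hour 20 and therefore start by hour 15.
For AV cabling: seating layout (must start by hour 15); registration desk setup (must start by hour 20). The most restrictive is hour 15; with a 3-hour duration, AV cabling must start by hour 12.
So AV cabling can start as early as hour 6 and as late as hour 12, giving 12 − 6 = 6 hours of slack.

6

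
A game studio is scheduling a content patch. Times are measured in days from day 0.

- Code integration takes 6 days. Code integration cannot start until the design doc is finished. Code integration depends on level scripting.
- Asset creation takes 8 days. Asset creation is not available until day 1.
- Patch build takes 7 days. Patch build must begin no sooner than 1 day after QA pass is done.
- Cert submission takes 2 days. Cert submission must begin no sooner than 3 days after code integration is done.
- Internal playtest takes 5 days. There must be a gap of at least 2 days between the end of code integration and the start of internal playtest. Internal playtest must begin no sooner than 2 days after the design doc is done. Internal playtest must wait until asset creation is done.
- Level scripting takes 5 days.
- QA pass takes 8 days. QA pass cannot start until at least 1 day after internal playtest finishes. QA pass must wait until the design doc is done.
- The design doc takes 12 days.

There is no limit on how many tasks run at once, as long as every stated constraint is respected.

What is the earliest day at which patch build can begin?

Level scripting can start immediately at day 0; it finishes at day 5.
Asset creation waits on its own release at day 1, so it starts at day 1 and finishes at 1 + 8 = day 9.
The design doc can start immediately at day 0; it finishes at day 12.
For code integration: the design doc (finishes day 12); level scripting (finishes day 5). Taking the maximum gives a start of day 12, and it finishes at 12 + 6 = day 18.
For internal playtest: code integration (finishes day 18, plus 2-day gap → day 20); the design doc (finishes day 12, plus 2-day gap → day 14); asset creation (finishes day 9). Taking the maximum gives a start of day 20, and it finishes at 20 + 5 = day 25.
QA pass needs all of internal playtest (finishes day 25, plus 1-day gap → day 26); the design doc (finishes day 12). That puts its earliest start at day 26; it finishes at 26 + 8 = day 34.
Patch build waits on QA pass (finishes day 34, plus 1-day gap → day 35), so the earliest it can start is day 35.

35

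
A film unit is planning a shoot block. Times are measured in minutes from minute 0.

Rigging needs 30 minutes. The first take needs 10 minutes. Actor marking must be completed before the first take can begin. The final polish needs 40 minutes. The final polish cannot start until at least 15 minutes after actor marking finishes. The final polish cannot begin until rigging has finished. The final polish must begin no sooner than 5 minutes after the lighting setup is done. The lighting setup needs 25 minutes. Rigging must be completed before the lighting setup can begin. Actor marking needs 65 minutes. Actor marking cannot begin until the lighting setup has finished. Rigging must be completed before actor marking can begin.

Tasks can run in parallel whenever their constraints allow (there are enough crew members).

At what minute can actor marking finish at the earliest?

120

Nothing blocks rigging, so it runs from minute 0 to minute 30.
After rigging (finishes minute 30), the lighting setup can start at minute 30 and finishes at minute 55.
Actor marking cannot start until the lighting setup (finishes minute 55); rigging (finishes minute 30). The controlling bound is minute 55, so actor marking finishes at 55 + 65 = minute 120.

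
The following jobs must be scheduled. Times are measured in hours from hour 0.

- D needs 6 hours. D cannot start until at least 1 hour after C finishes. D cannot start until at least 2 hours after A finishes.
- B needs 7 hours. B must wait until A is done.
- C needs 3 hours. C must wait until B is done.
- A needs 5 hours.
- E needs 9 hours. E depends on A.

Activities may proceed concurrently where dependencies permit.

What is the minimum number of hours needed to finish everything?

A has no prerequisites, so it starts at hour 0 and finishes at hour 5.
E cannot begin until A (finishes hour 5). It runs from hour 5 to 5 + 9 = hour 14.
B cannot begin until A (finishes hour 5). It runs from hour 5 to 5 + 7 = hour 12.
C cannot begin until B (finishes hour 12). It runs from hour 12 to 12 + 3 = hour 15.
D cannot start until C (finishes hour 15, plus 1-hour gap → hour 16); A (finishes hour 5, plus 2-hour gap → hour 7). The controlling bound is hour 16, so D finishes at 16 + 6 = hour 22.
All tasks are finished once the last one completes. Finish times: A at 5, B at 12, C at 15, D at 22, E at 14. The latest is hour 22.

22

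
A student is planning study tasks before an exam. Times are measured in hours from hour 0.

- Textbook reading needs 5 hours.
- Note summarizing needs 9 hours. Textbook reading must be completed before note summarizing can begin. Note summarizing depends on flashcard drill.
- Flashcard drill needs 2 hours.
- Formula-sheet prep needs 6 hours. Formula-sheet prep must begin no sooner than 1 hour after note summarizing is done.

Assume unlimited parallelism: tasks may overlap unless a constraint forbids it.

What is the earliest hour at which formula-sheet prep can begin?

Flashcard drill has no prerequisites, so it starts at hour 0 and finishes at hour 2.
Textbook reading can start immediately at hour 0; it finishes at hour 5.
Note summarizing has to wait for textbook reading (finishes hour 5); flashcard drill (finishes hour 2). The latest of these is hour 5, so note summarizing runs hour 5 to 5 + 9 = hour 14.
Formula-sheet prep waits on note summarizing (finishes hour 14, plus 1-hour gap → hour 15), so the earliest it can start is hour 15.

15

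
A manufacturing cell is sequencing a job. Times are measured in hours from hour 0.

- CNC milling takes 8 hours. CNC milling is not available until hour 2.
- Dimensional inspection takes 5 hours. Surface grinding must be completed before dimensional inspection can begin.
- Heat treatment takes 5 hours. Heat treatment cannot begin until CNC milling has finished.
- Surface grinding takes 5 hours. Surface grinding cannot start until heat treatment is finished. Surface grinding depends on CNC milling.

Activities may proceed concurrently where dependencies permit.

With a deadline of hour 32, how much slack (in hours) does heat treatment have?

CNC milling cannot begin until its own release at hour 2. It runs from hour 2 to 2 + 8 = hour 10.
Heat treatment cannot begin until CNC milling (finishes hour 10). It runs from hour 10 to 10 + 5 = hour 15.

Working backward from the deadline:
Dimensional inspection has no dependents, so it just needs to finish by hour 32. Starting by 32 − 5 = hour 27 achieves that.
Surface grinding must finish before dimensional inspection (must start by hour 27). With a 5-hour duration, surface grinding must start by 27 − 5 = hour 22.
Heat treatment must finish before surface grinding (must start by hour 22). With a 5-hour duration, heat treatment must start by 22 − 5 = hour 17.
So heat treatment can start as early as hour 10 and as late as hour 17, giving 17 − 10 = 7 hours of slack.

7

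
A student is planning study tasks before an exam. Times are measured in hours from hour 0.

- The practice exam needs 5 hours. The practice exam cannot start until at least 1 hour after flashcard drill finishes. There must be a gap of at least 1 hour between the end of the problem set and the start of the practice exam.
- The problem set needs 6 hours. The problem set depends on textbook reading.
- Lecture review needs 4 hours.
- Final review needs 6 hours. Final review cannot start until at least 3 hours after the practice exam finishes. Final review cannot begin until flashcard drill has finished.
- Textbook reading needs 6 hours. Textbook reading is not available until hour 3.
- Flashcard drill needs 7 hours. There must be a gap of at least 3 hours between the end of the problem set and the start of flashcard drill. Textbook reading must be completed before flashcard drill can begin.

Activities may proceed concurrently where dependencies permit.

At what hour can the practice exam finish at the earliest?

31

Textbook reading cannot begin until its own release at hour 3. It runs from hour 3 to 3 + 6 = hour 9.
The problem set waits on textbook reading (finishes hour 9), so it starts at hour 9 and finishes at 9 + 6 = hour 15.
Flashcard drill needs all of the problem set (finishes hour 15, plus 3-hour gap → hour 18); textbook reading (finishes hour 9). That puts its earliest start at hour 18; it finishes at 18 + 7 = hour 25.
For the practice exam: flashcard drill (finishes hour 25, plus 1-hour gap → hour 26); the problem set (finishes hour 15, plus 1-hour gap → hour 16). Taking the maximum gives a start of hour 26, and it finishes at 26 + 5 = hour 31.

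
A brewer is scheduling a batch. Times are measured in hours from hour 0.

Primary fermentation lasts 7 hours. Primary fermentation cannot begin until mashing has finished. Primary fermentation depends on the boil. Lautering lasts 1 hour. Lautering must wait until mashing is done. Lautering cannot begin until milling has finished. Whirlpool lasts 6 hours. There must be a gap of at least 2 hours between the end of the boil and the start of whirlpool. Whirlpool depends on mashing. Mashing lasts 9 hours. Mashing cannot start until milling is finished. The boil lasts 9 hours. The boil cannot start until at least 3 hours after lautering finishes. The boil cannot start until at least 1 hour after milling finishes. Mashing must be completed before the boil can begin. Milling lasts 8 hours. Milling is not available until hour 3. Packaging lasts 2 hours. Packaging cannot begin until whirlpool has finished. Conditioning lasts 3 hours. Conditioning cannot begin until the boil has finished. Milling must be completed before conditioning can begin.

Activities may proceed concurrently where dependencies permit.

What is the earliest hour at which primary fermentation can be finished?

Milling waits on its own release at hour 3, so it starts at hour 3 and finishes at 3 + 8 = hour 11.
Mashing waits on milling (finishes hour 11), so it starts at hour 11 and finishes at 11 + 9 = hour 20.
For lautering: mashing (finishes hour 20); milling (finishes hour 11). Taking the maximum gives a start of hour 20, and it finishes at 20 + 1 = hour 21.
The boil cannot start until lautering (finishes hour 21, plus 3-hour gap → hour 24); milling (finishes hour 11, plus 1-hour gap → hour 12); mashing (finishes hour 20). The controlling bound is hour 24, so the boil finishes at 24 + 9 = hour 33.
Primary fermentation cannot start until mashing (finishes hour 20); the boil (finishes hour 33). The controlling bound is hour 33, so primary fermentation finishes at 33 + 7 = hour 40.

40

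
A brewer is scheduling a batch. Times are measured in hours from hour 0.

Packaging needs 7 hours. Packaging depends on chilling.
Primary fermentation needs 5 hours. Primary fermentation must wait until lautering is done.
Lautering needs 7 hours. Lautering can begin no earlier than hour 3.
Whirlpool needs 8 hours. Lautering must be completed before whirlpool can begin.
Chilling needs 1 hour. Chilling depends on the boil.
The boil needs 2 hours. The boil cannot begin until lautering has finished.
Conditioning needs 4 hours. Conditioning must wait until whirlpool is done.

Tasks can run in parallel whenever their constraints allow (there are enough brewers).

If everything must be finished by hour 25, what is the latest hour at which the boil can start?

Packaging must finish by hour 25; it takes 7 hours, so it must start by 25 − 7 = hour 18.
Chilling has to be done before packaging (must start by hour 18). That means finishing by hour 18, i.e. starting by 18 − 1 = hour 17.
The boil must finish before chilling (must start by hour 17). With a 2-hour duration, the boil must start by 17 − 2 = hour 15.

15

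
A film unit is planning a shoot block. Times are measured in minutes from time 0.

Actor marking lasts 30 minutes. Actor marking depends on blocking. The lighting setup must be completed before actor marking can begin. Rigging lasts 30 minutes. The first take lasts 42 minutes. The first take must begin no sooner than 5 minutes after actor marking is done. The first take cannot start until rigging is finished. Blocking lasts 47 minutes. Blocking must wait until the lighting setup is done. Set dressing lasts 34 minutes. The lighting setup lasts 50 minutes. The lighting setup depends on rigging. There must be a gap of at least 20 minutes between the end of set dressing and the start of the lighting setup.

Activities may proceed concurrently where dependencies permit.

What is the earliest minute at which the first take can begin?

Nothing blocks set dressing, so it runs from minute 0 to minute 34.
Nothing blocks rigging, so it runs from minute 0 to minute 30.
The lighting setup cannot start until rigging (finishes minute 30); set dressing (finishes minute 34, plus 20-minute gap → minute 54). The controlling bound is minute 54, so the lighting setup finishes at 54 + 50 = minute 104.
Blocking waits on the lighting setup (finishes minute 104), so it starts at minute 104 and finishes at 104 + 47 = minute 151.
For actor marking: blocking (finishes minute 151); the lighting setup (finishes minute 104). Taking the maximum gives a start of minute 151, and it finishes at 151 + 30 = minute 181.
The first take waits on actor marking (finishes minute 181, plus 5-minute gap → minute 186); rigging (finishes minute 30). The latest of these is minute 186, which is the earliest the first take can start.

186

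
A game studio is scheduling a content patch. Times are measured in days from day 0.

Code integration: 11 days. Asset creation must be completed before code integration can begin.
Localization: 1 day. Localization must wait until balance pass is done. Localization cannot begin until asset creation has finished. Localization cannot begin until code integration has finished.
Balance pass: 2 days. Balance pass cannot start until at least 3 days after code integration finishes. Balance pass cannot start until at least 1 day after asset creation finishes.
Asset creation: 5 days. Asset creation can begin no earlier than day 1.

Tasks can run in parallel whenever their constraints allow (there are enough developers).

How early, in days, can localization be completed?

23

After its own release at day 1, asset creation can start at day 1 and finishes at day 6.
Code integration cannot begin until asset creation (finishes day 6). It runs from day 6 to 6 + 11 = day 17.
Balance pass cannot start until code integration (finishes day 17, plus 3-day gap → day 20); asset creation (finishes day 6, plus 1-day gap → day 7). The controlling bound is day 20, so balance pass finishes at 20 + 2 = day 22.
Localization has to wait for balance pass (finishes day 22); asset creation (finishes day 6); code integration (finishes day 17). The latest of these is day 22, so localization runs day 22 to 22 + 1 = day 23.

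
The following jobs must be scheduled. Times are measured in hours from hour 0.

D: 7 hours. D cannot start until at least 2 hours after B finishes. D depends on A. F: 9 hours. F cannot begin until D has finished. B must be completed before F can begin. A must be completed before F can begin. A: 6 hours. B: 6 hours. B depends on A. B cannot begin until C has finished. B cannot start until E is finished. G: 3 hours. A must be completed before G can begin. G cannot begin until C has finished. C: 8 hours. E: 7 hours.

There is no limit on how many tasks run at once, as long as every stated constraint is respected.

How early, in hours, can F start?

23

E can start immediately at hour 0; it finishes at hour 7.
C can start immediately at hour 0; it finishes at hour 8.
Nothing blocks A, so it runs from hour 0 to hour 6.
B needs all of A (finishes hour 6); C (finishes hour 8); E (finishes hour 7). That puts its earliest start at hour 8; it finishes at 8 + 6 = hour 14.
For D: B (finishes hour 14, plus 2-hour gap → hour 16); A (finishes hour 6). Taking the maximum gives a start of hour 16, and it finishes at 16 + 7 = hour 23.
F waits on D (finishes hour 23); B (finishes hour 14); A (finishes hour 6). The latest of these is hour 23, which is the earliest F can start.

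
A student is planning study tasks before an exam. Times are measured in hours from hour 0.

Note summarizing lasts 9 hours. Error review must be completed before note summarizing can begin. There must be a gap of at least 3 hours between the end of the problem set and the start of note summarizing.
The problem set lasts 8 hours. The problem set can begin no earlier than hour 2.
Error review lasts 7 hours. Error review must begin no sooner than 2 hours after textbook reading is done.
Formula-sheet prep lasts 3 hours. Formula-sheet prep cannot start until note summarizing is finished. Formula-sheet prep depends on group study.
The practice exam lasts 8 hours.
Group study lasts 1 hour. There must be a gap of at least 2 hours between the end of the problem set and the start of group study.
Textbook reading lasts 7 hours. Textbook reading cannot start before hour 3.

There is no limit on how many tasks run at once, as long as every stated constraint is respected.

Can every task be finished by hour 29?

The practice exam has no prerequisites, so it starts at hour 0 and finishes at hour 8.
After its own release at hour 2, the problem set can start at hour 2 and finishes at hour 10.
Group study cannot begin until the problem set (finishes hour 10, plus 2-hour gap → hour 12). It runs from hour 12 to 12 + 1 = hour 13.
Textbook reading cannot begin until its own release at hour 3. It runs from hour 3 to 3 + 7 = hour 10.
Error review cannot begin until textbook reading (finishes hour 10, plus 2-hour gap → hour 12). It runs from hour 12 to 12 + 7 = hour 19.
Note summarizing needs all of error review (finishes hour 19); the problem set (finishes hour 10, plus 3-hour gap → hour 13). That puts its earliest start at hour 19; it finishes at 19 + 9 = hour 28.
For formula-sheet prep: note summarizing (finishes hour 28); group study (finishes hour 13). Taking the maximum gives a start of hour 28, and it finishes at 28 + 3 = hour 31.
The earliest everything can be done is hour 31, which is after the deadline of 29, so it is not possible.

No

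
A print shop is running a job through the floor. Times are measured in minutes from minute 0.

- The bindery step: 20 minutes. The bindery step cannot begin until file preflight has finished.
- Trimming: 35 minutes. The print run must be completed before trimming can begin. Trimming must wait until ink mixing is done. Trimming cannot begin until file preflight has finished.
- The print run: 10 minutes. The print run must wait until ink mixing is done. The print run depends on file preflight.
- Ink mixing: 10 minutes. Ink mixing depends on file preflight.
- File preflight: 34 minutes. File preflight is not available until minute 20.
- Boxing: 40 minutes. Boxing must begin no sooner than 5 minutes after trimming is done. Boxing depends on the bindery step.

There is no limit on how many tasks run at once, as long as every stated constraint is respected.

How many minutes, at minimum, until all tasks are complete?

154

File preflight cannot begin until its own release at minute 20. It runs from minute 20 to 20 + 34 = minute 54.
The bindery step cannot begin until file preflight (finishes minute 54). It runs from minute 54 to 54 + 20 = minute 74.
After file preflight (finishes minute 54), ink mixing can start at minute 54 and finishes at minute 64.
For the print run: ink mixing (finishes minute 64); file preflight (finishes minute 54). Taking the maximum gives a start of minute 64, and it finishes at 64 + 10 = minute 74.
For trimming: the print run (finishes minute 74); ink mixing (finishes minute 64); file preflight (finishes minute 54). Taking the maximum gives a start of minute 74, and it finishes at 74 + 35 = minute 109.
Boxing cannot start until trimming (finishes minute 109, plus 5-minute gap → minute 114); the bindery step (finishes minute 74). The controlling bound is minute 114, so boxing finishes at 114 + 40 = minute 154.
All tasks are finished once the last one completes. Finish times: File preflight at 54, Ink mixing at 64, The print run at 74, Trimming at 109, The bindery step at 74, Boxing at 154. The latest is minute 154.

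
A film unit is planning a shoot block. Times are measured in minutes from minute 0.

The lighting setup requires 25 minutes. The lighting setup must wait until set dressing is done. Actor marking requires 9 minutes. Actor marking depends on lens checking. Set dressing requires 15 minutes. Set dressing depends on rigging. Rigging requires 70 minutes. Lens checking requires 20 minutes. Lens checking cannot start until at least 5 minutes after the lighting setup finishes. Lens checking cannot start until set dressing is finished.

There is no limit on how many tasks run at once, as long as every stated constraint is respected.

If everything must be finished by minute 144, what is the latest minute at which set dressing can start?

To finish by minute 144, actor marking (duration 9) must start no later than minute 135.
Lens checking has to be done before actor marking (must start by minute 135). That means finishing by minute 135, i.e. starting by 135 − 20 = minute 115.
The lighting setup feeds into lens checking (must start by minute 115, minus 5-minute gap → minute 110); so the lighting setup must finish by minute 110 and therefore start by minute 85.
For set dressing: the lighting setup (must start by minute 85); lens checking (must start by minute 115). The most restrictive is minute 85; with a 15-minute duration, set dressing must start by minute 70.

70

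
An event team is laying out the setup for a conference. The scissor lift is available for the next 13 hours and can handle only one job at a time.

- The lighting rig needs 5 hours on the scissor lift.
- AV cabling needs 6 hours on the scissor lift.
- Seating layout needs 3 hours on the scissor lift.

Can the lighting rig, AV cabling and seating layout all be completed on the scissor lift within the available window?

Running back to back, the jobs need 5 + 6 + 3 = 14 hours on the scissor lift.
Since 14 > 13, they cannot all fit.

No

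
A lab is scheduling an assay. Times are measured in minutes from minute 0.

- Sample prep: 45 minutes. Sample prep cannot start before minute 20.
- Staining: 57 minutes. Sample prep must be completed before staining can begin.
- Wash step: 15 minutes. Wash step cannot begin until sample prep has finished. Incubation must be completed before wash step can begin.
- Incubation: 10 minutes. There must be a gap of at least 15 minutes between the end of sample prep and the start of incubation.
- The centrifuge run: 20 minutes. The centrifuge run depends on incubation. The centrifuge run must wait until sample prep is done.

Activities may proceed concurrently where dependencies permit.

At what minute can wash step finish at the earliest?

After its own release at minute 20, sample prep can start at minute 20 and finishes at minute 65.
Incubation waits on sample prep (finishes minute 65, plus 15-minute gap → minute 80), so it starts at minute 80 and finishes at 80 + 10 = minute 90.
For wash step: sample prep (finishes minute 65); incubation (finishes minute 90). Taking the maximum gives a start of minute 90, and it finishes at 90 + 15 = minute 105.

105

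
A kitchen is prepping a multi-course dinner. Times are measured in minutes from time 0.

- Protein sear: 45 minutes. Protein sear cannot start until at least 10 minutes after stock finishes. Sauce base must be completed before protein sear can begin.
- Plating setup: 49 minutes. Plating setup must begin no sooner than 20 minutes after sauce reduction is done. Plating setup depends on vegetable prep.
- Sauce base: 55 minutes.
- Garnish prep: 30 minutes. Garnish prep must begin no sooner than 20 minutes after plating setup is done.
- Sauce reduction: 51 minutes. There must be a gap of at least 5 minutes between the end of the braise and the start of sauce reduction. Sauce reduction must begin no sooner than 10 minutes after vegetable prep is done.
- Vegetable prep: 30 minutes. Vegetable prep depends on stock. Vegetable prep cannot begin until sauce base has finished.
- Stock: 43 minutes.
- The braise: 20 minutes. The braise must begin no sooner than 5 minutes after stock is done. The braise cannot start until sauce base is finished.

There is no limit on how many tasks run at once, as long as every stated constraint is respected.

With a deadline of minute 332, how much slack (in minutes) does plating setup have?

67

Sauce base has no prerequisites, so it starts at minute 0 and finishes at minute 55.
Stock can start immediately at minute 0; it finishes at minute 43.
For vegetable prep: stock (finishes minute 43); sauce base (finishes minute 55). Taking the maximum gives a start of minute 55, and it finishes at 55 + 30 = minute 85.
The braise cannot start until stock (finishes minute 43, plus 5-minute gap → minute 48); sauce base (finishes minute 55). The controlling bound is minute 55, so the braise finishes at 55 + 20 = minute 75.
Sauce reduction cannot start until the braise (finishes minute 75, plus 5-minute gap → minute 80); vegetable prep (finishes minute 85, plus 10-minute gap → minute 95). The controlling bound is minute 95, so sauce reduction finishes at 95 + 51 = minute 146.
For plating setup: sauce reduction (finishes minute 146, plus 20-minute gap → minute 166); vegetable prep (finishes minute 85). Taking the maximum gives a start of minute 166, and it finishes at 166 + 49 = minute 215.

Working backward from the deadline:
Garnish prep has no dependents, so it just needs to finish by minute 332. Starting by 332 − 30 = minute 302 achieves that.
Plating setup feeds into garnish prep (must start by minute 302, minus 20-minute gap → minute 282); so plating setup must finish by minute 282 and therefore start by minute 233.
So plating setup can start as early as minute 166 and as late as minute 233, giving 233 − 166 = 67 minutes of slack.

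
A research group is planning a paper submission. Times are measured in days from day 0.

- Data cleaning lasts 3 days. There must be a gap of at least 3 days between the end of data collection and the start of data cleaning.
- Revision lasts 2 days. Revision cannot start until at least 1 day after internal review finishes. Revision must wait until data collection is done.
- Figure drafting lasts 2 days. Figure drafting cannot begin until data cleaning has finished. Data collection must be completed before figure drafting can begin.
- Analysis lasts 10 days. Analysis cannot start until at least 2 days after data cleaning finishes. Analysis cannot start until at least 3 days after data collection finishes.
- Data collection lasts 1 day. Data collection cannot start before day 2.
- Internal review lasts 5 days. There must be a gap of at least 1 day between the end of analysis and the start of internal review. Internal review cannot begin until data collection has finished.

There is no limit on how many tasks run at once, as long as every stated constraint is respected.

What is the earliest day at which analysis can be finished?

After its own release at day 2, data collection can start at day 2 and finishes at day 3.
Data cleaning waits on data collection (finishes day 3, plus 3-day gap → day 6), so it starts at day 6 and finishes at 6 + 3 = day 9.
Analysis has to wait for data cleaning (finishes day 9, plus 2-day gap → day 11); data collection (finishes day 3, plus 3-day gap → day 6). The latest of these is day 11, so analysis runs day 11 to 11 + 10 = day 21.

21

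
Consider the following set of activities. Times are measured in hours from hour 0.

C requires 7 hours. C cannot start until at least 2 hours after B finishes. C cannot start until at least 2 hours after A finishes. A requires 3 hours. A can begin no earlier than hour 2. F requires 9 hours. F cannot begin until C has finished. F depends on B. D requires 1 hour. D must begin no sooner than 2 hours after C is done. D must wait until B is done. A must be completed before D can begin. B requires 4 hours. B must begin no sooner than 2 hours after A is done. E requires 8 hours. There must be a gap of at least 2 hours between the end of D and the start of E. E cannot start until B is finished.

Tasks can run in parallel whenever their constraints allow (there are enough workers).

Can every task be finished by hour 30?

A cannot begin until its own release at hour 2. It runs from hour 2 to 2 + 3 = hour 5.
B cannot begin until A (finishes hour 5, plus 2-hour gap → hour 7). It runs from hour 7 to 7 + 4 = hour 11.
For C: B (finishes hour 11, plus 2-hour gap → hour 13); A (finishes hour 5, plus 2-hour gap → hour 7). Taking the maximum gives a start of hour 13, and it finishes at 13 + 7 = hour 20.
F cannot start until C (finishes hour 20); B (finishes hour 11). The controlling bound is hour 20, so F finishes at 20 + 9 = hour 29.
D has to wait for C (finishes hour 20, plus 2-hour gap → hour 22); B (finishes hour 11); A (finishes hour 5). The latest of these is hour 22, so D runs hour 22 to 22 + 1 = hour 23.
E has to wait for D (finishes hour 23, plus 2-hour gap → hour 25); B (finishes hour 11). The latest of these is hour 25, so E runs hour 25 to 25 + 8 = hour 33.
The earliest everything can be done is hour 33, which is after the deadline of 30, so it is not possible.

No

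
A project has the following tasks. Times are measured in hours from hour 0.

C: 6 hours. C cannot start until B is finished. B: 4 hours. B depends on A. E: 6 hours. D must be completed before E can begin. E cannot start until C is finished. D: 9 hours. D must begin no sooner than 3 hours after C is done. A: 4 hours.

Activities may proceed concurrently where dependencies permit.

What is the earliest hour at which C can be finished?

14

A has no prerequisites, so it starts at hour 0 and finishes at hour 4.
B cannot begin until A (finishes hour 4). It runs from hour 4 to 4 + 4 = hour 8.
After B (finishes hour 8), C can start at hour 8 and finishes at hour 14.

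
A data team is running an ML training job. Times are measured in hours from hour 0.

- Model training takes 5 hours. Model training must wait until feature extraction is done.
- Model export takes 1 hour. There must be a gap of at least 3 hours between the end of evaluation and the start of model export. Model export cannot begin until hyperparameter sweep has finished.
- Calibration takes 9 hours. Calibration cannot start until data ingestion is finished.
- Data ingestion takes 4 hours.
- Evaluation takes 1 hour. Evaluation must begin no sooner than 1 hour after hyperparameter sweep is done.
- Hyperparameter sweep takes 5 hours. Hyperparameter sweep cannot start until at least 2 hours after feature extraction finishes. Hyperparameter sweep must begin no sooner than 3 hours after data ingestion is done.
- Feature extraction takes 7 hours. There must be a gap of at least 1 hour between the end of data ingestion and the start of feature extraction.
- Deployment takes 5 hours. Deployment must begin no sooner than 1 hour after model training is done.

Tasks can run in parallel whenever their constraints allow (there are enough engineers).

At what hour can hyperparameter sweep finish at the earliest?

19

Nothing blocks data ingestion, so it runs from hour 0 to hour 4.
Feature extraction cannot begin until data ingestion (finishes hour 4, plus 1-hour gap → hour 5). It runs from hour 5 to 5 + 7 = hour 12.
Hyperparameter sweep cannot start until feature extraction (finishes hour 12, plus 2-hour gap → hour 14); data ingestion (finishes hour 4, plus 3-hour gap → hour 7). The controlling bound is hour 14, so hyperparameter sweep finishes at 14 + 5 = hour 19.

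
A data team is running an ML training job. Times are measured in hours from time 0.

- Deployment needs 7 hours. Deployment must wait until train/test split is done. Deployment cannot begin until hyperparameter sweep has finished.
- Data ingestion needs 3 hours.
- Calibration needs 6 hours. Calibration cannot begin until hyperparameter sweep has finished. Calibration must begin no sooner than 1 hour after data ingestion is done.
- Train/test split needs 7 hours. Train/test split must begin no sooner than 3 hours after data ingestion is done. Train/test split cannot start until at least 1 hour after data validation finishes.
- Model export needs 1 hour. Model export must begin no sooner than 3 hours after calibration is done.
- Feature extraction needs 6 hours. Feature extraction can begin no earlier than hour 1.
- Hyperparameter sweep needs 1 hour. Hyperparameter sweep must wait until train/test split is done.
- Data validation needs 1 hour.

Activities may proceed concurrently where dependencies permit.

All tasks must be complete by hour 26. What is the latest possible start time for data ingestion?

To finish by hour 26, model export (duration 1) must start no later than hour 25.
Since model export (must start by hour 25, minus 3-hour gap → hour 22) depends on it, calibration must finish by hour 22. Backing off its 6-hour duration gives a latest start of hour 16.
Nothing follows deployment; the deadline of hour 26 is its only limit. It must start by 26 − 7 = hour 19.
For hyperparameter sweep: calibration (must start by hour 16); deployment (must start by hour 19). The most restrictive is hour 16; with a 1-hour duration, hyperparameter sweep must start by hour 15.
Train/test split has several dependents: hyperparameter sweep (must start by hour 15); deployment (must start by hour 19). The earliest of those limits is hour 15, so train/test split must start by 15 − 7 = hour 8.
For data ingestion: train/test split (must start by hour 8, minus 3-hour gap → hour 5); calibration (must start by hour 16, minus 1-hour gap → hour 15). The most restrictive is hour 5; with a 3-hour duration, data ingestion must start by hour 2.

2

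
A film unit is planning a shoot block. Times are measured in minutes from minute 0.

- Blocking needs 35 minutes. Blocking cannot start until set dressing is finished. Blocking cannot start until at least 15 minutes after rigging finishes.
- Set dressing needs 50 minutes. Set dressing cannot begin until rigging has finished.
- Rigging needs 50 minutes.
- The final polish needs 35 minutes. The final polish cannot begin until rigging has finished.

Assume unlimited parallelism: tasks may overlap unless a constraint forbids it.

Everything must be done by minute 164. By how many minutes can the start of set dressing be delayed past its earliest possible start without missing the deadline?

Rigging can start immediately at minute 0; it finishes at minute 50.
Set dressing cannot begin until rigging (finishes minute 50). It runs from minute 50 to 50 + 50 = minute 100.

Working backward from the deadline:
Blocking must finish by minute 164; it takes 35 minutes, so it must start by 164 − 35 = minute 129.
Set dressing has to be done before blocking (must start by minute 129). That means finishing by minute 129, i.e. starting by 129 − 50 = minute 79.
So set dressing can start as early as minute 50 and as late as minute 79, giving 79 − 50 = 29 minutes of slack.

29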